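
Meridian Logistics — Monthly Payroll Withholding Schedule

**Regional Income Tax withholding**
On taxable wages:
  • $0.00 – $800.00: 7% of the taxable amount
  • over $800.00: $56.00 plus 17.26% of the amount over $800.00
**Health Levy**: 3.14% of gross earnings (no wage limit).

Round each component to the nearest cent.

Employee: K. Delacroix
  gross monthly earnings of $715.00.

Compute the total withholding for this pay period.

$72.50

Regional Income Tax: taxable = $715.00
  7% × $715.00 = $50.05
Health Levy: 3.14% × $715.00 = $22.45
Total: $50.05 + $22.45 = $72.50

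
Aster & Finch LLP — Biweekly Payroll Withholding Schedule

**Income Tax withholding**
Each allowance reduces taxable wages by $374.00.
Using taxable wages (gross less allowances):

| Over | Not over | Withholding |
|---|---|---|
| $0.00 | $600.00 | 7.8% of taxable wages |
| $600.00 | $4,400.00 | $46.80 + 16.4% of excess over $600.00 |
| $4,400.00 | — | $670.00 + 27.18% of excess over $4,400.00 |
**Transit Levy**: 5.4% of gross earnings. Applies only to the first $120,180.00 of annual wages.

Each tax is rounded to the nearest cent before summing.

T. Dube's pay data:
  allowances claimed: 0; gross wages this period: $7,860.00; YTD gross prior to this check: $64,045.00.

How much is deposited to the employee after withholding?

Income Tax: taxable = $7,860.00
  $670.00 + 27.18% × ($7,860.00 − $4,400.00) = $670.00 + 27.18% × $3,460.00 = $1,610.43
Transit Levy: 5.4% × $7,860.00 = $424.44
Total withheld: $1,610.43 + $424.44 = $2,034.87
Net pay: $7,860.00 − $2,034.87 = $5,825.13

$5,825.13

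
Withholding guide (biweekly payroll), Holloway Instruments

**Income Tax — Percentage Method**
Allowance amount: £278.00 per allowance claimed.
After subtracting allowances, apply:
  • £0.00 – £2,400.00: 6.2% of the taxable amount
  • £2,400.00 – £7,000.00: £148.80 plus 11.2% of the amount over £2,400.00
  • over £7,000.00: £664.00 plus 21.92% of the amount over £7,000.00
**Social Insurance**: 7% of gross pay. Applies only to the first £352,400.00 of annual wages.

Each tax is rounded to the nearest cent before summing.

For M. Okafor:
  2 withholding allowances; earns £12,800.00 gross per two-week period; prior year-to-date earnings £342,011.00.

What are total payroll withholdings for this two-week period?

Income Tax: taxable = £12,800.00 − 2×£278.00 = £12,244.00
  £664.00 + 21.92% × (£12,244.00 − £7,000.00) = £664.00 + 21.92% × £5,244.00 = £1,813.48
Social Insurance: cap £352,400.00 − YTD £342,011.00 = £10,389.00 subject; 7% × £10,389.00 = £727.23
Total: £1,813.48 + £727.23 = £2,540.71

£2,540.71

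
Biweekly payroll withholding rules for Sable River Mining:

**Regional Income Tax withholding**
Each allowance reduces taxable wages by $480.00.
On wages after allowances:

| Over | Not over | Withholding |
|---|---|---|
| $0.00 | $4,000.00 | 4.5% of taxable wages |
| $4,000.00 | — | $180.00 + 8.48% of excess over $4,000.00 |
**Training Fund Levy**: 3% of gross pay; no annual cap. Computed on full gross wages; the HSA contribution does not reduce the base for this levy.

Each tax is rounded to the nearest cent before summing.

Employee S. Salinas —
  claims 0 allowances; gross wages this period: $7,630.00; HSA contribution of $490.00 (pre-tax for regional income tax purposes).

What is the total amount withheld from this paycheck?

$675.17

Regional Income Tax: taxable = $7,630.00 − $490.00 = $7,140.00
  $180.00 + 8.48% × ($7,140.00 − $4,000.00) = $180.00 + 8.48% × $3,140.00 = $446.27
Training Fund Levy: 3% × $7,630.00 = $228.90
Total: $446.27 + $228.90 = $675.17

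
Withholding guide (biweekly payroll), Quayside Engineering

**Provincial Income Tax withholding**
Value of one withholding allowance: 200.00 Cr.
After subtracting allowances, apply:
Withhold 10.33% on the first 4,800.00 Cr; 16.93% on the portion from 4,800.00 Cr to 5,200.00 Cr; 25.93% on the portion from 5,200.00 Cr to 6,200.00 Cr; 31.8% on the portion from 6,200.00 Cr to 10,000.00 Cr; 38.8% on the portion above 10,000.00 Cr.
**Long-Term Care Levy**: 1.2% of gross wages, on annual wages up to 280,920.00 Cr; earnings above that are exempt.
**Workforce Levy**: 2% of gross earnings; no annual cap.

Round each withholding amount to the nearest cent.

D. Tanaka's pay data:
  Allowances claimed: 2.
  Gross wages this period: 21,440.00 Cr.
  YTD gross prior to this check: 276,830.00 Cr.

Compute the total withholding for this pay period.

Provincial Income Tax: taxable = 21,440.00 Cr − 2×200.00 Cr = 21,040.00 Cr
  2,031.26 Cr + 38.8% × (21,040.00 Cr − 10,000.00 Cr) = 2,031.26 Cr + 38.8% × 11,040.00 Cr = 6,314.78 Cr
Long-Term Care Levy: cap 280,920.00 Cr − YTD 276,830.00 Cr = 4,090.00 Cr subject; 1.2% × 4,090.00 Cr = 49.08 Cr
Workforce Levy: 2% × 21,440.00 Cr = 428.80 Cr
Total: 6,314.78 Cr + 49.08 Cr + 428.80 Cr = 6,792.66 Cr

6,792.66 Cr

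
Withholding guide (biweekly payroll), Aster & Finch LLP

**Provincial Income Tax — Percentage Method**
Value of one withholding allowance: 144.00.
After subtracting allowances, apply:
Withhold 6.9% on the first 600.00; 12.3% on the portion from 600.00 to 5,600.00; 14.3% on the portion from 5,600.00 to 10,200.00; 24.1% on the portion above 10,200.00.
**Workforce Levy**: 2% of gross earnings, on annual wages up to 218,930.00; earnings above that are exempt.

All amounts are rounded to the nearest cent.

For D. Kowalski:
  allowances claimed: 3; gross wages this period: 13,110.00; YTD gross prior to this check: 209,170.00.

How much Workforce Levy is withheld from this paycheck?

195.20

Workforce Levy: cap 218,930.00 − YTD 209,170.00 = 9,760.00 subject; 2% × 9,760.00 = 195.20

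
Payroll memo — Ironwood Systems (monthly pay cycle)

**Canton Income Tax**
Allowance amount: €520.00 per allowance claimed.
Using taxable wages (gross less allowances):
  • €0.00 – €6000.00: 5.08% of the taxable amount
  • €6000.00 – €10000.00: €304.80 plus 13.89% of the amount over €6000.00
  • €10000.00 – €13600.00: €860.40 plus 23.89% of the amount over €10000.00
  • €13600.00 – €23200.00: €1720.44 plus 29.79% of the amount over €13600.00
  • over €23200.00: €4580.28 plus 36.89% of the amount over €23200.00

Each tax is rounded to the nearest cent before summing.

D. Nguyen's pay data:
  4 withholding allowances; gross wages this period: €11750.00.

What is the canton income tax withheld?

Canton Income Tax: taxable = €11750.00 − 4×€520.00 = €9670.00
  €304.80 + 13.89% × (€9670.00 − €6000.00) = €304.80 + 13.89% × €3670.00 = €814.56

€814.56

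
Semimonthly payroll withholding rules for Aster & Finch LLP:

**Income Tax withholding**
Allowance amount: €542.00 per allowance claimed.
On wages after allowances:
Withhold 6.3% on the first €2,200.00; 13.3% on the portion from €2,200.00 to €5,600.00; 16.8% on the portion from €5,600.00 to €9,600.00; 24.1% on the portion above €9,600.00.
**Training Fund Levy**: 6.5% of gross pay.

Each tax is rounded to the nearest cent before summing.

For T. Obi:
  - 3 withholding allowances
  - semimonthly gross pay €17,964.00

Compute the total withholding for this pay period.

€4,054.32

Income Tax: taxable = €17,964.00 − 3×€542.00 = €16,338.00
  €1,262.80 + 24.1% × (€16,338.00 − €9,600.00) = €1,262.80 + 24.1% × €6,738.00 = €2,886.66
Training Fund Levy: 6.5% × €17,964.00 = €1,167.66
Total: €2,886.66 + €1,167.66 = €4,054.32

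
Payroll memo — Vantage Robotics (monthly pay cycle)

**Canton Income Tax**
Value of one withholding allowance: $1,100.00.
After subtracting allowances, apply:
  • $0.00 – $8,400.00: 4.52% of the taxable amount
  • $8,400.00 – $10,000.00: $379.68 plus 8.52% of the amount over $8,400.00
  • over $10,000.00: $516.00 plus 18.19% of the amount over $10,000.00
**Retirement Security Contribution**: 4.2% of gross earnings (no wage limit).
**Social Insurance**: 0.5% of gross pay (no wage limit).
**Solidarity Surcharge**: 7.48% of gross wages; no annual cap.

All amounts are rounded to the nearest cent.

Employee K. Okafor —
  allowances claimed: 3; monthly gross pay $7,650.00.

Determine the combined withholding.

$1,128.39

Canton Income Tax: taxable = $7,650.00 − 3×$1,100.00 = $4,350.00
  4.52% × $4,350.00 = $196.62
Retirement Security Contribution: 4.2% × $7,650.00 = $321.30
Social Insurance: 0.5% × $7,650.00 = $38.25
Solidarity Surcharge: 7.48% × $7,650.00 = $572.22
Total: $196.62 + $321.30 + $38.25 + $572.22 = $1,128.39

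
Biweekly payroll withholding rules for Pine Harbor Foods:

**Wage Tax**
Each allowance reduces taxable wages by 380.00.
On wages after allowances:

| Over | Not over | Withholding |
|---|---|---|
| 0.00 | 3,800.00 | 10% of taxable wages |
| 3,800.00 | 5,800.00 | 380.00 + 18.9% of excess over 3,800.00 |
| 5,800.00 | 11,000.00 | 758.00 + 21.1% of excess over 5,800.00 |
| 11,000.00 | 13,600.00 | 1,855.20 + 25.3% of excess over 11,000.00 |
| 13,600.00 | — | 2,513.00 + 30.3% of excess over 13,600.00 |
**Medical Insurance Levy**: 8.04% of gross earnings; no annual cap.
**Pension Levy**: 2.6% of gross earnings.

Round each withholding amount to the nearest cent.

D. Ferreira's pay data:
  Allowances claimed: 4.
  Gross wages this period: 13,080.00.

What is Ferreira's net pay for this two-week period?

9,691.41

Wage Tax: taxable = 13,080.00 − 4×380.00 = 11,560.00
  1,855.20 + 25.3% × (11,560.00 − 11,000.00) = 1,855.20 + 25.3% × 560.00 = 1,996.88
Medical Insurance Levy: 8.04% × 13,080.00 = 1,051.63
Pension Levy: 2.6% × 13,080.00 = 340.08
Total withheld: 1,996.88 + 1,051.63 + 340.08 = 3,388.59
Net pay: 13,080.00 − 3,388.59 = 9,691.41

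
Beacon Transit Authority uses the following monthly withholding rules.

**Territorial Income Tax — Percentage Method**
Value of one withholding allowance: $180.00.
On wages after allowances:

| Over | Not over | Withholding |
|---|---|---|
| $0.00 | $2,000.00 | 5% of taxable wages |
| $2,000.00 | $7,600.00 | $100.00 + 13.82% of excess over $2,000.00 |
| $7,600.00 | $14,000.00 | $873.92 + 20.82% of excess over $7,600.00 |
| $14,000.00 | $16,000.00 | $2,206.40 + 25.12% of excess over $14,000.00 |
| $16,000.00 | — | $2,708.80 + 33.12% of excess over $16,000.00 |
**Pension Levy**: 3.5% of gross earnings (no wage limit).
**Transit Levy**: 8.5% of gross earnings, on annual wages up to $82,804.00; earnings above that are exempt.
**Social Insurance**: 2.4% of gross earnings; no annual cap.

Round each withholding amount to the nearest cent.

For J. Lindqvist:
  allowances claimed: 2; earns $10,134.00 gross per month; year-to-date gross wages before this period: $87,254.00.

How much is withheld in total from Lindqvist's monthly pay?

$1,924.46

Territorial Income Tax: taxable = $10,134.00 − 2×$180.00 = $9,774.00
  $873.92 + 20.82% × ($9,774.00 − $7,600.00) = $873.92 + 20.82% × $2,174.00 = $1,326.55
Pension Levy: 3.5% × $10,134.00 = $354.69
Transit Levy: YTD $87,254.00 ≥ cap $82,804.00 → $0.00
Social Insurance: 2.4% × $10,134.00 = $243.22
Total: $1,326.55 + $354.69 + $0.00 + $243.22 = $1,924.46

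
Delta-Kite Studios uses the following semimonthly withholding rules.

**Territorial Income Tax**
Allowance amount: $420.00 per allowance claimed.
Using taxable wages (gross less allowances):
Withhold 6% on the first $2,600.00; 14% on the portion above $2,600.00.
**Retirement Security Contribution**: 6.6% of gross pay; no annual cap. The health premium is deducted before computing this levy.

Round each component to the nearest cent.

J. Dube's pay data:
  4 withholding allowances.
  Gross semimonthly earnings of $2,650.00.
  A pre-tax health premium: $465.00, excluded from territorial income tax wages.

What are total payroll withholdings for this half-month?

$174.51

Territorial Income Tax: taxable = $2,650.00 − $465.00 − 4×$420.00 = $505.00
  6% × $505.00 = $30.30
Retirement Security Contribution: 6.6% × $2,185.00 = $144.21
Total: $30.30 + $144.21 = $174.51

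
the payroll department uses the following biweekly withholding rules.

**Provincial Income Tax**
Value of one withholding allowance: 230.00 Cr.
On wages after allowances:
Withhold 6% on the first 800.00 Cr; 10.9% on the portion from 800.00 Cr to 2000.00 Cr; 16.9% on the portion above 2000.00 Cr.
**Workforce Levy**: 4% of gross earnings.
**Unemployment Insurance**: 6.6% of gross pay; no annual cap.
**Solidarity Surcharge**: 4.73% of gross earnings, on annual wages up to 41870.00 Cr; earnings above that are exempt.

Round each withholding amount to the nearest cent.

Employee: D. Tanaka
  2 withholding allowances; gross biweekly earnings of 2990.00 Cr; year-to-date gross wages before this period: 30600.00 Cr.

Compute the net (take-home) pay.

2263.26 Cr

Provincial Income Tax: taxable = 2990.00 Cr − 2×230.00 Cr = 2530.00 Cr
  178.80 Cr + 16.9% × (2530.00 Cr − 2000.00 Cr) = 178.80 Cr + 16.9% × 530.00 Cr = 268.37 Cr
Workforce Levy: 4% × 2990.00 Cr = 119.60 Cr
Unemployment Insurance: 6.6% × 2990.00 Cr = 197.34 Cr
Solidarity Surcharge: 4.73% × 2990.00 Cr = 141.43 Cr
Total withheld: 268.37 Cr + 119.60 Cr + 197.34 Cr + 141.43 Cr = 726.74 Cr
Net pay: 2990.00 Cr − 726.74 Cr = 2263.26 Cr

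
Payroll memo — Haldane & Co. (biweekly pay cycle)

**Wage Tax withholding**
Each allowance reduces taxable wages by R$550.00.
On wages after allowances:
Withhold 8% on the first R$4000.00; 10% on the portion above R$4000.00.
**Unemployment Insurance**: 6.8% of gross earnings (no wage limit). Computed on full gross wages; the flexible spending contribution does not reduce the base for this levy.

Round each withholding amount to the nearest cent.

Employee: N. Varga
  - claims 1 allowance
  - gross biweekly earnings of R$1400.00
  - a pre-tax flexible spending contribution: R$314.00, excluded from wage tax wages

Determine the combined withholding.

R$138.08

Wage Tax: taxable = R$1400.00 − R$314.00 − 1×R$550.00 = R$536.00
  8% × R$536.00 = R$42.88
Unemployment Insurance: 6.8% × R$1400.00 = R$95.20
Total: R$42.88 + R$95.20 = R$138.08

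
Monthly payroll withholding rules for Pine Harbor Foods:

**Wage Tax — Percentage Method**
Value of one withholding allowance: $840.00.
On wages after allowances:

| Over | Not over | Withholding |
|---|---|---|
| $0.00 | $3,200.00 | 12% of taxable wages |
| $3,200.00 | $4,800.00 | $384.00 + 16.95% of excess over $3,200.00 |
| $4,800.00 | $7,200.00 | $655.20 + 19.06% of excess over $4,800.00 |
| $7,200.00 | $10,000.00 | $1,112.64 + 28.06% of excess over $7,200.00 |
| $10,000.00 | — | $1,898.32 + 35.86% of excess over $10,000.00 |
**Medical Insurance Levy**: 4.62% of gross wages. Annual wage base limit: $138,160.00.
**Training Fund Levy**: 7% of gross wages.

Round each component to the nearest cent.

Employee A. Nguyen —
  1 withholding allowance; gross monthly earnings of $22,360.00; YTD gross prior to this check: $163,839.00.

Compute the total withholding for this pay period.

Wage Tax: taxable = $22,360.00 − 1×$840.00 = $21,520.00
  $1,898.32 + 35.86% × ($21,520.00 − $10,000.00) = $1,898.32 + 35.86% × $11,520.00 = $6,029.39
Medical Insurance Levy: YTD $163,839.00 ≥ cap $138,160.00 → $0.00
Training Fund Levy: 7% × $22,360.00 = $1,565.20
Total: $6,029.39 + $0.00 + $1,565.20 = $7,594.59

$7,594.59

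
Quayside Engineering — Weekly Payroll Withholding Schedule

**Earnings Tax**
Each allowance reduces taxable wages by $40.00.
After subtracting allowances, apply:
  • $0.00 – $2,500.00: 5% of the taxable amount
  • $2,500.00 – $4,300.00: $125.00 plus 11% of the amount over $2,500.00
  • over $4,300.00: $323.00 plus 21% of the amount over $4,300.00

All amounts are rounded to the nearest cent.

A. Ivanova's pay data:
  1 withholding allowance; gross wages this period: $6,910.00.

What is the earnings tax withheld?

$862.70

Earnings Tax: taxable = $6,910.00 − 1×$40.00 = $6,870.00
  $323.00 + 21% × ($6,870.00 − $4,300.00) = $323.00 + 21% × $2,570.00 = $862.70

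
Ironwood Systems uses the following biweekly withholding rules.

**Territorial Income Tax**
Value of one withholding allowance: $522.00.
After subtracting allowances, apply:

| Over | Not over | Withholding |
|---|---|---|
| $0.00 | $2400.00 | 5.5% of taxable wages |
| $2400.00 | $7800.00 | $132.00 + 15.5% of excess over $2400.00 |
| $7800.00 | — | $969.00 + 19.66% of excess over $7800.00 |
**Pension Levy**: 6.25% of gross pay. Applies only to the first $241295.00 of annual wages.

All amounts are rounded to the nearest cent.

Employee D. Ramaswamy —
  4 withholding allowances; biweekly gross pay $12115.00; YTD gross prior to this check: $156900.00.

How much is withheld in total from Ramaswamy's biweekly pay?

$2164.02

Territorial Income Tax: taxable = $12115.00 − 4×$522.00 = $10027.00
  $969.00 + 19.66% × ($10027.00 − $7800.00) = $969.00 + 19.66% × $2227.00 = $1406.83
Pension Levy: 6.25% × $12115.00 = $757.19
Total: $1406.83 + $757.19 = $2164.02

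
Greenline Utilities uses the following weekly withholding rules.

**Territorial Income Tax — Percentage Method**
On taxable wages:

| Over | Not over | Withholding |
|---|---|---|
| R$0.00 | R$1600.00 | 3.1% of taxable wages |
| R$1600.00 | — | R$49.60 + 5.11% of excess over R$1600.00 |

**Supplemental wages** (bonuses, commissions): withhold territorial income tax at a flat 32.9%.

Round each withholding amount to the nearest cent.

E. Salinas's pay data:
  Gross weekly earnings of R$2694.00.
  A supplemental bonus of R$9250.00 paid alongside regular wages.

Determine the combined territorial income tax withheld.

R$3148.75

Territorial Income Tax: taxable = R$2694.00
  R$49.60 + 5.11% × (R$2694.00 − R$1600.00) = R$49.60 + 5.11% × R$1094.00 = R$105.50
Supplemental (32.9% flat on bonus): 32.9% × R$9250.00 = R$3043.25
Total territorial income tax: R$105.50 + R$3043.25 = R$3148.75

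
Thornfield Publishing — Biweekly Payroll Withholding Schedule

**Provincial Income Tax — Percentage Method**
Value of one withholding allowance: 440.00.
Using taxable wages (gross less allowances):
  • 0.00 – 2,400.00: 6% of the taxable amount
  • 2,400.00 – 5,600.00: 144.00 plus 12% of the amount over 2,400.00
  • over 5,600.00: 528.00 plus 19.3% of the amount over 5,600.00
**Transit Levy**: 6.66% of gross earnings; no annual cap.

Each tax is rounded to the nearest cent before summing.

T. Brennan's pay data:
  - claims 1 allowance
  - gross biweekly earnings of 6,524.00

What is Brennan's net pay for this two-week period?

Provincial Income Tax: taxable = 6,524.00 − 1×440.00 = 6,084.00
  528.00 + 19.3% × (6,084.00 − 5,600.00) = 528.00 + 19.3% × 484.00 = 621.41
Transit Levy: 6.66% × 6,524.00 = 434.50
Total withheld: 621.41 + 434.50 = 1,055.91
Net pay: 6,524.00 − 1,055.91 = 5,468.09

5,468.09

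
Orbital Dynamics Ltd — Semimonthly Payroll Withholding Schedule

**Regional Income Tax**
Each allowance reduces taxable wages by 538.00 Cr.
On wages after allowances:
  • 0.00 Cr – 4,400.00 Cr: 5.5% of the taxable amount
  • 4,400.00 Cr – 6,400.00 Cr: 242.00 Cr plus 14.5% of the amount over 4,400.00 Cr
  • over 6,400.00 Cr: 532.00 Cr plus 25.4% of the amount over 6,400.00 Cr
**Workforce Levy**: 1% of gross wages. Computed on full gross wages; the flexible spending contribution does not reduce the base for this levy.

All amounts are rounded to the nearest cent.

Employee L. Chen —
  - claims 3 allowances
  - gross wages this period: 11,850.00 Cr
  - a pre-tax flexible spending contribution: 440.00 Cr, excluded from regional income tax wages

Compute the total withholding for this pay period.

1,513.08 Cr

Regional Income Tax: taxable = 11,850.00 Cr − 440.00 Cr − 3×538.00 Cr = 9,796.00 Cr
  532.00 Cr + 25.4% × (9,796.00 Cr − 6,400.00 Cr) = 532.00 Cr + 25.4% × 3,396.00 Cr = 1,394.58 Cr
Workforce Levy: 1% × 11,850.00 Cr = 118.50 Cr
Total: 1,394.58 Cr + 118.50 Cr = 1,513.08 Cr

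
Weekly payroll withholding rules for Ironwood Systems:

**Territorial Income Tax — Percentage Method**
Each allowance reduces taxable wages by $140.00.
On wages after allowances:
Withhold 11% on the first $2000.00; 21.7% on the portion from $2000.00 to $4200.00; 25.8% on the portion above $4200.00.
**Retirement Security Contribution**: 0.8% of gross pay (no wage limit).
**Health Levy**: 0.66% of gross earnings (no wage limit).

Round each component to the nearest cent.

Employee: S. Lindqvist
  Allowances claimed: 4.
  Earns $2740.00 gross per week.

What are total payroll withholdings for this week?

Territorial Income Tax: taxable = $2740.00 − 4×$140.00 = $2180.00
  $220.00 + 21.7% × ($2180.00 − $2000.00) = $220.00 + 21.7% × $180.00 = $259.06
Retirement Security Contribution: 0.8% × $2740.00 = $21.92
Health Levy: 0.66% × $2740.00 = $18.08
Total: $259.06 + $21.92 + $18.08 = $299.06

$299.06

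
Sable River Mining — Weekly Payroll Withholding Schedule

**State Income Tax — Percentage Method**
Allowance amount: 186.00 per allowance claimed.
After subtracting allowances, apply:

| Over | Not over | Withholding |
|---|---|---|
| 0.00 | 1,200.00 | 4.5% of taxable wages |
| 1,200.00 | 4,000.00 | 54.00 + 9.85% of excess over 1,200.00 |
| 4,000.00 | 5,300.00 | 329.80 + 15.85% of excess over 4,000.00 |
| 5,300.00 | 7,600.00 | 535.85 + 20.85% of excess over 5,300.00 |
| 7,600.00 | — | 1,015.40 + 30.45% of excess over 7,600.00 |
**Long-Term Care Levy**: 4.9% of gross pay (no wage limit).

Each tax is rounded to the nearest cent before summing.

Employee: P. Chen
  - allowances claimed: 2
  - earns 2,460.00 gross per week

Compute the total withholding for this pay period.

State Income Tax: taxable = 2,460.00 − 2×186.00 = 2,088.00
  54.00 + 9.85% × (2,088.00 − 1,200.00) = 54.00 + 9.85% × 888.00 = 141.47
Long-Term Care Levy: 4.9% × 2,460.00 = 120.54
Total: 141.47 + 120.54 = 262.01

262.01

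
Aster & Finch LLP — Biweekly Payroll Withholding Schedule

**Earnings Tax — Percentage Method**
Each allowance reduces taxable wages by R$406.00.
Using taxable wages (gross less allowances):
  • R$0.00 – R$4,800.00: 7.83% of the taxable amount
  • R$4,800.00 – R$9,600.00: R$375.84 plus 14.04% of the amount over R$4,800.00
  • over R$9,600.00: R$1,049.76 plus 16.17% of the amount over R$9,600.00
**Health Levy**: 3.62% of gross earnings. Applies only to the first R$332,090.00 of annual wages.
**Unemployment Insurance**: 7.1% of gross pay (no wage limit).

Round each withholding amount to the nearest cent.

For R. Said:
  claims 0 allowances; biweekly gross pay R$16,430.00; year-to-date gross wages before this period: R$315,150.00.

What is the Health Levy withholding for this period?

Health Levy: 3.62% × R$16,430.00 = R$594.77

R$594.77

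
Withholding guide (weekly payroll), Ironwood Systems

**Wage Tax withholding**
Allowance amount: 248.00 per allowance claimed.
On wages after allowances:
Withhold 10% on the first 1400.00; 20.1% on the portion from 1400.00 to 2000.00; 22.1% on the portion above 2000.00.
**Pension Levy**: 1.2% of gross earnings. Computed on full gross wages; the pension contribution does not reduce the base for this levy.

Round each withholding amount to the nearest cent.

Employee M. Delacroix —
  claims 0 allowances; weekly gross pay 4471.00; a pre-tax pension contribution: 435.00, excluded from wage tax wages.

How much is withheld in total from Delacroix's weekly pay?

Wage Tax: taxable = 4471.00 − 435.00 = 4036.00
  260.60 + 22.1% × (4036.00 − 2000.00) = 260.60 + 22.1% × 2036.00 = 710.56
Pension Levy: 1.2% × 4471.00 = 53.65
Total: 710.56 + 53.65 = 764.21

764.21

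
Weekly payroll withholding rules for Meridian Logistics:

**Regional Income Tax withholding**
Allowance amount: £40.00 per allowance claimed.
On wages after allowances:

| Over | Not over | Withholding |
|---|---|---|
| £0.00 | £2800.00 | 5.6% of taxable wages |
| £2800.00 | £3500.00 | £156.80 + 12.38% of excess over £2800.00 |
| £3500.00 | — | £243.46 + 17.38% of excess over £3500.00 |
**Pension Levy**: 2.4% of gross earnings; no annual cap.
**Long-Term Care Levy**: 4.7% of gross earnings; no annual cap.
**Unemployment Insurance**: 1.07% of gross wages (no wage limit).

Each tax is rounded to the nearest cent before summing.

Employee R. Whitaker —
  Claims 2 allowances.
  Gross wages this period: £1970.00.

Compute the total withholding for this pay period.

£266.79

Regional Income Tax: taxable = £1970.00 − 2×£40.00 = £1890.00
  5.6% × £1890.00 = £105.84
Pension Levy: 2.4% × £1970.00 = £47.28
Long-Term Care Levy: 4.7% × £1970.00 = £92.59
Unemployment Insurance: 1.07% × £1970.00 = £21.08
Total: £105.84 + £47.28 + £92.59 + £21.08 = £266.79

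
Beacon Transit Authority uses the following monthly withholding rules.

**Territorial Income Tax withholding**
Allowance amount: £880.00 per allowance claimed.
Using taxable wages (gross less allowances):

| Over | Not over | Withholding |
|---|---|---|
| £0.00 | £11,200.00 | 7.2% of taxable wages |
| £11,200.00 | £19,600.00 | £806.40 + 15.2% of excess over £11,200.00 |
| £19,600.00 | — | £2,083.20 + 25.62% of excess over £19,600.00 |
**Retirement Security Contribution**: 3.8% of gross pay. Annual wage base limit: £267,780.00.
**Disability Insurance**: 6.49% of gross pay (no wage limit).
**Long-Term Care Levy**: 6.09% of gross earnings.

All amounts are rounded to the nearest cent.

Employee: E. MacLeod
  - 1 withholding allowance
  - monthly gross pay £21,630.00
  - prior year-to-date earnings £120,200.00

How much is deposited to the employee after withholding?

£15,709.17

Territorial Income Tax: taxable = £21,630.00 − 1×£880.00 = £20,750.00
  £2,083.20 + 25.62% × (£20,750.00 − £19,600.00) = £2,083.20 + 25.62% × £1,150.00 = £2,377.83
Retirement Security Contribution: 3.8% × £21,630.00 = £821.94
Disability Insurance: 6.49% × £21,630.00 = £1,403.79
Long-Term Care Levy: 6.09% × £21,630.00 = £1,317.27
Total withheld: £2,377.83 + £821.94 + £1,403.79 + £1,317.27 = £5,920.83
Net pay: £21,630.00 − £5,920.83 = £15,709.17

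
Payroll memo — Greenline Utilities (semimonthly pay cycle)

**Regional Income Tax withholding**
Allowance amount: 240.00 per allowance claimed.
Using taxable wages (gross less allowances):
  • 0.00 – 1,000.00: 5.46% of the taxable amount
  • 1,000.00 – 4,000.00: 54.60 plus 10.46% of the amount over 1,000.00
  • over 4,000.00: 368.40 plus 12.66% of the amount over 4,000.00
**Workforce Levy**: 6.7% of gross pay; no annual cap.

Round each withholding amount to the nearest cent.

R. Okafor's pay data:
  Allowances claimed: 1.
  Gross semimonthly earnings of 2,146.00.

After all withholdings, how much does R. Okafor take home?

1,852.85

Regional Income Tax: taxable = 2,146.00 − 1×240.00 = 1,906.00
  54.60 + 10.46% × (1,906.00 − 1,000.00) = 54.60 + 10.46% × 906.00 = 149.37
Workforce Levy: 6.7% × 2,146.00 = 143.78
Total withheld: 149.37 + 143.78 = 293.15
Net pay: 2,146.00 − 293.15 = 1,852.85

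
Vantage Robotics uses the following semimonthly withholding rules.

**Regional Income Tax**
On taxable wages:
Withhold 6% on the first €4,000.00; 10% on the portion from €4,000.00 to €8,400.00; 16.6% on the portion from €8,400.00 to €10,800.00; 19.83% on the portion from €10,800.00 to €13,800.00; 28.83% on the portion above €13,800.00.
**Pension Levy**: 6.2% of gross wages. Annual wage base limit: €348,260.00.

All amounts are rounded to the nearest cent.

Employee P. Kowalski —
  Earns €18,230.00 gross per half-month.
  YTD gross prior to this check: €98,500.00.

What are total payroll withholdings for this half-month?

Regional Income Tax: taxable = €18,230.00
  €1,673.30 + 28.83% × (€18,230.00 − €13,800.00) = €1,673.30 + 28.83% × €4,430.00 = €2,950.47
Pension Levy: 6.2% × €18,230.00 = €1,130.26
Total: €2,950.47 + €1,130.26 = €4,080.73

€4,080.73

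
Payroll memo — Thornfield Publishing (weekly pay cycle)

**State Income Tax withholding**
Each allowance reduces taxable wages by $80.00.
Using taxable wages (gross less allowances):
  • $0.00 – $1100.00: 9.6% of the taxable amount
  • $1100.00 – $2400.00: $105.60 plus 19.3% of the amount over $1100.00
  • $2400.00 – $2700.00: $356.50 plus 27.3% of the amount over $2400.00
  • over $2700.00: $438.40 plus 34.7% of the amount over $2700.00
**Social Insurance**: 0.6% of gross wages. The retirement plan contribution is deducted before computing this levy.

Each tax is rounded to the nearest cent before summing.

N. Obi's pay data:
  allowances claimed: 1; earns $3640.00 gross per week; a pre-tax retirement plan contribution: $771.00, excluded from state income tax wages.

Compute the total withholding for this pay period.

$486.49

State Income Tax: taxable = $3640.00 − $771.00 − 1×$80.00 = $2789.00
  $438.40 + 34.7% × ($2789.00 − $2700.00) = $438.40 + 34.7% × $89.00 = $469.28
Social Insurance: 0.6% × $2869.00 = $17.21
Total: $469.28 + $17.21 = $486.49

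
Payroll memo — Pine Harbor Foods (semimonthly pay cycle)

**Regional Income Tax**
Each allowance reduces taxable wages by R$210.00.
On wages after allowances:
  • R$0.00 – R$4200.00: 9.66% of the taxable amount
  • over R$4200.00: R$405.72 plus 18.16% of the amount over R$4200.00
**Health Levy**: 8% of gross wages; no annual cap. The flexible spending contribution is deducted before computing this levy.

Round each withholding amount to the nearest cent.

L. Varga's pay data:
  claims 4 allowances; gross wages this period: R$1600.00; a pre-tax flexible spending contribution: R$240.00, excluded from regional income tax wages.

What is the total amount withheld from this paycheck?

R$159.03

Regional Income Tax: taxable = R$1600.00 − R$240.00 − 4×R$210.00 = R$520.00
  9.66% × R$520.00 = R$50.23
Health Levy: 8% × R$1360.00 = R$108.80
Total: R$50.23 + R$108.80 = R$159.03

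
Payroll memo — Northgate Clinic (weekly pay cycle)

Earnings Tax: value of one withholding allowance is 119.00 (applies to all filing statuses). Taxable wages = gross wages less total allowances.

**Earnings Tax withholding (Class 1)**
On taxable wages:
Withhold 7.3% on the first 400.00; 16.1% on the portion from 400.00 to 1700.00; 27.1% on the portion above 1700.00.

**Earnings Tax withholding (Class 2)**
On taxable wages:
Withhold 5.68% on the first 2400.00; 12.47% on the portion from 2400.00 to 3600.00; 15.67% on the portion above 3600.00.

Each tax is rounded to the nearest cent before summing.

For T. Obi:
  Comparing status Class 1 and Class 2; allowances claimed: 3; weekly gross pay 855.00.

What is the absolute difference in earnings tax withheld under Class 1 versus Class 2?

Earnings Tax (Class 1): taxable = 855.00 − 3×119.00 = 498.00
  29.20 + 16.1% × (498.00 − 400.00) = 29.20 + 16.1% × 98.00 = 44.98
Earnings Tax (Class 2): taxable = 855.00 − 3×119.00 = 498.00
  5.68% × 498.00 = 28.29
Difference: |44.98 − 28.29| = 16.69 (higher under Class 1)

16.69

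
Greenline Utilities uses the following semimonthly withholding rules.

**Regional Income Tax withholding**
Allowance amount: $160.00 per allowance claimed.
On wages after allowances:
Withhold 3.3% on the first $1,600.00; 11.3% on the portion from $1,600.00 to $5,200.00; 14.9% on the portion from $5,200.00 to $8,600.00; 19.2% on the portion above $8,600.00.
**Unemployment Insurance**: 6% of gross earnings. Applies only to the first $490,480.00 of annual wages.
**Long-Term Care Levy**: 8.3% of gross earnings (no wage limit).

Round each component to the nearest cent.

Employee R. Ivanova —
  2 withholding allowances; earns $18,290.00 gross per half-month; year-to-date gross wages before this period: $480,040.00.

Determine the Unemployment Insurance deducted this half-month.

Unemployment Insurance: cap $490,480.00 − YTD $480,040.00 = $10,440.00 subject; 6% × $10,440.00 = $626.40

$626.40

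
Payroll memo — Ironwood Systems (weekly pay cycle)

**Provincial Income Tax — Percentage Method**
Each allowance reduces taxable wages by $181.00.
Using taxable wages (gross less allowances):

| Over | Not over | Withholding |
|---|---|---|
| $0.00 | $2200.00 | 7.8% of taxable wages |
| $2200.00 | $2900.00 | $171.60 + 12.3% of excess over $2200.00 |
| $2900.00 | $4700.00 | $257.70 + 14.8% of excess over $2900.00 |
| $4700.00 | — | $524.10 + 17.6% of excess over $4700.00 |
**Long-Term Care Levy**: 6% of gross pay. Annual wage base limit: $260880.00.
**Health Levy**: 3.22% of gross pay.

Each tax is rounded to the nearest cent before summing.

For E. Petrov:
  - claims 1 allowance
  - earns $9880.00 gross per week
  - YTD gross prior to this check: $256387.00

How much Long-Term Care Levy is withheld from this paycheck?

$269.58

Long-Term Care Levy: cap $260880.00 − YTD $256387.00 = $4493.00 subject; 6% × $4493.00 = $269.58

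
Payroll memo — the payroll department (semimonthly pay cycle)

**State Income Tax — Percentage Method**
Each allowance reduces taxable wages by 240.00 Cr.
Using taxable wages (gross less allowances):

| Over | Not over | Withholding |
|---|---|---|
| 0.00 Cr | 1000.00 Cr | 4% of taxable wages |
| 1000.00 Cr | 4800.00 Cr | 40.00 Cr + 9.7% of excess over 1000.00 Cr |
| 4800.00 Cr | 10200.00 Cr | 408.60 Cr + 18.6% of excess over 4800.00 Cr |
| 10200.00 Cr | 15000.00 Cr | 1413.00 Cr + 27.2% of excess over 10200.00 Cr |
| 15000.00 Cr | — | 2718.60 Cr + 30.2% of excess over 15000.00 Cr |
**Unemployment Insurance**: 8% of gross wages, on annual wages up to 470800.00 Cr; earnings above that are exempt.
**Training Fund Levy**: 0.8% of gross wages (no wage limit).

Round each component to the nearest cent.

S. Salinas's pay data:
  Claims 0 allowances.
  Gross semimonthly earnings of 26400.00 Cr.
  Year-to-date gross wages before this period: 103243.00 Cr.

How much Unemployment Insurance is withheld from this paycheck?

Unemployment Insurance: 8% × 26400.00 Cr = 2112.00 Cr

2112.00 Cr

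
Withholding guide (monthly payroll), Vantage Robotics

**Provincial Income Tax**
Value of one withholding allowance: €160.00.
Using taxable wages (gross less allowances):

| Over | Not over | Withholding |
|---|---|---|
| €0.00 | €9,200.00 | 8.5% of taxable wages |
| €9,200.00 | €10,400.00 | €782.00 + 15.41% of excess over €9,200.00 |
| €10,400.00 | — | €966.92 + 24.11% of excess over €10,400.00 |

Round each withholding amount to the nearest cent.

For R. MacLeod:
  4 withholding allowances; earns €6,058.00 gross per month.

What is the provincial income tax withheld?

€460.53

Provincial Income Tax: taxable = €6,058.00 − 4×€160.00 = €5,418.00
  8.5% × €5,418.00 = €460.53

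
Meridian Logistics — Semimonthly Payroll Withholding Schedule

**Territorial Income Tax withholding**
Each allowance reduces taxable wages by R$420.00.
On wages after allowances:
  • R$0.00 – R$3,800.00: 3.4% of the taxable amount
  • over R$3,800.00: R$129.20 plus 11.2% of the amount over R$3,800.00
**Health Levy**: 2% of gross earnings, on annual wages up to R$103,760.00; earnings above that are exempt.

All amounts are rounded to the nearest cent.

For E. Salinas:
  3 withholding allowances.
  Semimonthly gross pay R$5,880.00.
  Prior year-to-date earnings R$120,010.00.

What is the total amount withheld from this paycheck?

R$221.04

Territorial Income Tax: taxable = R$5,880.00 − 3×R$420.00 = R$4,620.00
  R$129.20 + 11.2% × (R$4,620.00 − R$3,800.00) = R$129.20 + 11.2% × R$820.00 = R$221.04
Health Levy: YTD R$120,010.00 ≥ cap R$103,760.00 → R$0.00
Total: R$221.04 + R$0.00 = R$221.04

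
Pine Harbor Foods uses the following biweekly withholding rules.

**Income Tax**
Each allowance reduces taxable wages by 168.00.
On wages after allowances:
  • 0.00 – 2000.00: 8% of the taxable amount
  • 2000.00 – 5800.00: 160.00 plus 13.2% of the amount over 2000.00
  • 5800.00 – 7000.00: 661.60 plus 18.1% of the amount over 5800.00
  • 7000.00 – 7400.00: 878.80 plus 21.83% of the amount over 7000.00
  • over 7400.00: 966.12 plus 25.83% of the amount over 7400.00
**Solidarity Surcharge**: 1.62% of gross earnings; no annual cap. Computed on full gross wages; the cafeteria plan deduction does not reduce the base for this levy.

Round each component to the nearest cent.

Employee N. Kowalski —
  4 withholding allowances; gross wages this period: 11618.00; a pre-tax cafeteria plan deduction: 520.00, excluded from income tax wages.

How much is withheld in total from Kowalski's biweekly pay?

Income Tax: taxable = 11618.00 − 520.00 − 4×168.00 = 10426.00
  966.12 + 25.83% × (10426.00 − 7400.00) = 966.12 + 25.83% × 3026.00 = 1747.74
Solidarity Surcharge: 1.62% × 11618.00 = 188.21
Total: 1747.74 + 188.21 = 1935.95

1935.95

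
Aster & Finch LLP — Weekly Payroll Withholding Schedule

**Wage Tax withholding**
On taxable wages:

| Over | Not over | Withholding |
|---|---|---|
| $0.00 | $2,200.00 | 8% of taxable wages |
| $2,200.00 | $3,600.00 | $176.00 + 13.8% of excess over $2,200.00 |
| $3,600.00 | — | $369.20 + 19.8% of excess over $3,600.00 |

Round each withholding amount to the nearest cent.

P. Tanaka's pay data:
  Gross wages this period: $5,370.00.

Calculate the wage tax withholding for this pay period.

Wage Tax: taxable = $5,370.00
  $369.20 + 19.8% × ($5,370.00 − $3,600.00) = $369.20 + 19.8% × $1,770.00 = $719.66

$719.66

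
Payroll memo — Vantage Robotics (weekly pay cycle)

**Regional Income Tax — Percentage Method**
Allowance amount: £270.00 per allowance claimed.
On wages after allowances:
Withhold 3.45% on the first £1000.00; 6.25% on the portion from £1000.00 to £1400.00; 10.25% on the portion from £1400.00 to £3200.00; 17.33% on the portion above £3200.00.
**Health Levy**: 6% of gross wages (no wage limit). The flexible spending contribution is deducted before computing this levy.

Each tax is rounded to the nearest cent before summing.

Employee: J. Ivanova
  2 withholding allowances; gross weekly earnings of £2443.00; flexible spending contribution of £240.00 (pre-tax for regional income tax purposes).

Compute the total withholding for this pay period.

Regional Income Tax: taxable = £2443.00 − £240.00 − 2×£270.00 = £1663.00
  £59.50 + 10.25% × (£1663.00 − £1400.00) = £59.50 + 10.25% × £263.00 = £86.46
Health Levy: 6% × £2203.00 = £132.18
Total: £86.46 + £132.18 = £218.64

£218.64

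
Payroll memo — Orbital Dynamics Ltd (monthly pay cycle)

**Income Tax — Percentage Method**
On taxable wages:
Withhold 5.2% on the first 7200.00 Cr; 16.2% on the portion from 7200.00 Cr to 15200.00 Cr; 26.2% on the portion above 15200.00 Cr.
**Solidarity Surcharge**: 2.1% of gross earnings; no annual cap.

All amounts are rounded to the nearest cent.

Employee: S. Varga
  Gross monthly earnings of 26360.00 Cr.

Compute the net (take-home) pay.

Income Tax: taxable = 26360.00 Cr
  1670.40 Cr + 26.2% × (26360.00 Cr − 15200.00 Cr) = 1670.40 Cr + 26.2% × 11160.00 Cr = 4594.32 Cr
Solidarity Surcharge: 2.1% × 26360.00 Cr = 553.56 Cr
Total withheld: 4594.32 Cr + 553.56 Cr = 5147.88 Cr
Net pay: 26360.00 Cr − 5147.88 Cr = 21212.12 Cr

21212.12 Cr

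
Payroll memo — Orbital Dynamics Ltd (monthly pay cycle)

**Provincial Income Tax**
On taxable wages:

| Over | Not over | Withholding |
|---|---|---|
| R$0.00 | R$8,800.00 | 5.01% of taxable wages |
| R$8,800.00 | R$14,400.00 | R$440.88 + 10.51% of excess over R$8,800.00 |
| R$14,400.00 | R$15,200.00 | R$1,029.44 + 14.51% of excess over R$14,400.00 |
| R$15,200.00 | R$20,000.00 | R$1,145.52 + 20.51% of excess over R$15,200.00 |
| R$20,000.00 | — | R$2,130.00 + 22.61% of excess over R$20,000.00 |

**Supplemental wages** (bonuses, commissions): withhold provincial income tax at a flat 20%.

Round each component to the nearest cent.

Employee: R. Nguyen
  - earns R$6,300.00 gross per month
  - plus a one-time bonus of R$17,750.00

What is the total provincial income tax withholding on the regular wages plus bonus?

R$3,865.63

Provincial Income Tax: taxable = R$6,300.00
  5.01% × R$6,300.00 = R$315.63
Supplemental (20% flat on bonus): 20% × R$17,750.00 = R$3,550.00
Total provincial income tax: R$315.63 + R$3,550.00 = R$3,865.63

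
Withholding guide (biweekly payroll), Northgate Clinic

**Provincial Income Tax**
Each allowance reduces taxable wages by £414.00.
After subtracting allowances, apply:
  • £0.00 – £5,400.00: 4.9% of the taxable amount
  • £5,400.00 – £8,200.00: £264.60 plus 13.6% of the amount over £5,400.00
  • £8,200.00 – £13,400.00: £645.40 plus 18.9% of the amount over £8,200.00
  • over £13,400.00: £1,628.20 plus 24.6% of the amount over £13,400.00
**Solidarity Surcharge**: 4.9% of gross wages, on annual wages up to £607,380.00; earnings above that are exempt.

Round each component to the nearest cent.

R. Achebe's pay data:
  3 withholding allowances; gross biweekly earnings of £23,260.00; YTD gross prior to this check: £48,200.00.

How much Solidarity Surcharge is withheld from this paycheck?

£1,139.74

Solidarity Surcharge: 4.9% × £23,260.00 = £1,139.74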